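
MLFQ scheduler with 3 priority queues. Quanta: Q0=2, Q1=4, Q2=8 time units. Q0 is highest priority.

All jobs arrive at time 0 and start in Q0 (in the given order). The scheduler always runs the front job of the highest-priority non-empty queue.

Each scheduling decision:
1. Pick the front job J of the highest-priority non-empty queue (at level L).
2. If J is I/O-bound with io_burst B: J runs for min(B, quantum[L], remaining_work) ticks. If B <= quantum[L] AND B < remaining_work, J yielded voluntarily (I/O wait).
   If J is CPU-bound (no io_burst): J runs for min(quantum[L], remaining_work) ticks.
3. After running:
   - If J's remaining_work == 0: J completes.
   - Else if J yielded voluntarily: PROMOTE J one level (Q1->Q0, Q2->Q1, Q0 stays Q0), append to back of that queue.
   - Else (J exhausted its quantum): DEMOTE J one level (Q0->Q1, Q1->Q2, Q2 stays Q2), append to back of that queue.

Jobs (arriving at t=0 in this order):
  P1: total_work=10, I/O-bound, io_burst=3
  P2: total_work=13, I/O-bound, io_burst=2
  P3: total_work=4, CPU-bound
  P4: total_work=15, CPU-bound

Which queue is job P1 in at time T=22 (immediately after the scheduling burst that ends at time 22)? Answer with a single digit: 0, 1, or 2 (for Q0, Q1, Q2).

t=0-2: P1@Q0 runs 2, rem=8, quantum used, demote→Q1. Q0=[P2,P3,P4] Q1=[P1] Q2=[]
t=2-4: P2@Q0 runs 2, rem=11, I/O yield, promote→Q0. Q0=[P3,P4,P2] Q1=[P1] Q2=[]
t=4-6: P3@Q0 runs 2, rem=2, quantum used, demote→Q1. Q0=[P4,P2] Q1=[P1,P3] Q2=[]
t=6-8: P4@Q0 runs 2, rem=13, quantum used, demote→Q1. Q0=[P2] Q1=[P1,P3,P4] Q2=[]
t=8-10: P2@Q0 runs 2, rem=9, I/O yield, promote→Q0. Q0=[P2] Q1=[P1,P3,P4] Q2=[]
t=10-12: P2@Q0 runs 2, rem=7, I/O yield, promote→Q0. Q0=[P2] Q1=[P1,P3,P4] Q2=[]
t=12-14: P2@Q0 runs 2, rem=5, I/O yield, promote→Q0. Q0=[P2] Q1=[P1,P3,P4] Q2=[]
t=14-16: P2@Q0 runs 2, rem=3, I/O yield, promote→Q0. Q0=[P2] Q1=[P1,P3,P4] Q2=[]
t=16-18: P2@Q0 runs 2, rem=1, I/O yield, promote→Q0. Q0=[P2] Q1=[P1,P3,P4] Q2=[]
t=18-19: P2@Q0 runs 1, rem=0, completes. Q0=[] Q1=[P1,P3,P4] Q2=[]
t=19-22: P1@Q1 runs 3, rem=5, I/O yield, promote→Q0. Q0=[P1] Q1=[P3,P4] Q2=[]
t=22-24: P1@Q0 runs 2, rem=3, quantum used, demote→Q1. Q0=[] Q1=[P3,P4,P1] Q2=[]
t=24-26: P3@Q1 runs 2, rem=0, completes. Q0=[] Q1=[P4,P1] Q2=[]
t=26-30: P4@Q1 runs 4, rem=9, quantum used, demote→Q2. Q0=[] Q1=[P1] Q2=[P4]
t=30-33: P1@Q1 runs 3, rem=0, completes. Q0=[] Q1=[] Q2=[P4]
t=33-41: P4@Q2 runs 8, rem=1, quantum used, demote→Q2. Q0=[] Q1=[] Q2=[P4]
t=41-42: P4@Q2 runs 1, rem=0, completes. Q0=[] Q1=[] Q2=[]

Answer: 0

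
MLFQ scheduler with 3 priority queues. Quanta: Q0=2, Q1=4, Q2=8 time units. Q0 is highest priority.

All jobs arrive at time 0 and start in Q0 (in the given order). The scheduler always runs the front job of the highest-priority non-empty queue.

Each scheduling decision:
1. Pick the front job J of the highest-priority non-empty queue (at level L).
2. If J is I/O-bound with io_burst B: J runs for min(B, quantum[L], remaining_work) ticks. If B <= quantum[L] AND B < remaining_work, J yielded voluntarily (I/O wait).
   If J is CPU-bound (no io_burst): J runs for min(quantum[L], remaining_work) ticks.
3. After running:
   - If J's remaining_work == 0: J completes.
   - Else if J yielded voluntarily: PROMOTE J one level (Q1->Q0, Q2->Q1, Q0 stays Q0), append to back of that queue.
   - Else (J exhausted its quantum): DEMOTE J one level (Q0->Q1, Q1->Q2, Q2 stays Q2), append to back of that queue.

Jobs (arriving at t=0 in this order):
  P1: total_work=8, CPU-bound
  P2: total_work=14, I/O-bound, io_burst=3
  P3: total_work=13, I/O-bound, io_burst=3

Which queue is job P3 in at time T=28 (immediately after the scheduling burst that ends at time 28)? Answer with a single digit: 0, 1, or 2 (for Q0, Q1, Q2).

Answer: 0

Derivation:
t=0-2: P1@Q0 runs 2, rem=6, quantum used, demote→Q1. Q0=[P2,P3] Q1=[P1] Q2=[]
t=2-4: P2@Q0 runs 2, rem=12, quantum used, demote→Q1. Q0=[P3] Q1=[P1,P2] Q2=[]
t=4-6: P3@Q0 runs 2, rem=11, quantum used, demote→Q1. Q0=[] Q1=[P1,P2,P3] Q2=[]
t=6-10: P1@Q1 runs 4, rem=2, quantum used, demote→Q2. Q0=[] Q1=[P2,P3] Q2=[P1]
t=10-13: P2@Q1 runs 3, rem=9, I/O yield, promote→Q0. Q0=[P2] Q1=[P3] Q2=[P1]
t=13-15: P2@Q0 runs 2, rem=7, quantum used, demote→Q1. Q0=[] Q1=[P3,P2] Q2=[P1]
t=15-18: P3@Q1 runs 3, rem=8, I/O yield, promote→Q0. Q0=[P3] Q1=[P2] Q2=[P1]
t=18-20: P3@Q0 runs 2, rem=6, quantum used, demote→Q1. Q0=[] Q1=[P2,P3] Q2=[P1]
t=20-23: P2@Q1 runs 3, rem=4, I/O yield, promote→Q0. Q0=[P2] Q1=[P3] Q2=[P1]
t=23-25: P2@Q0 runs 2, rem=2, quantum used, demote→Q1. Q0=[] Q1=[P3,P2] Q2=[P1]
t=25-28: P3@Q1 runs 3, rem=3, I/O yield, promote→Q0. Q0=[P3] Q1=[P2] Q2=[P1]
t=28-30: P3@Q0 runs 2, rem=1, quantum used, demote→Q1. Q0=[] Q1=[P2,P3] Q2=[P1]
t=30-32: P2@Q1 runs 2, rem=0, completes. Q0=[] Q1=[P3] Q2=[P1]
t=32-33: P3@Q1 runs 1, rem=0, completes. Q0=[] Q1=[] Q2=[P1]
t=33-35: P1@Q2 runs 2, rem=0, completes. Q0=[] Q1=[] Q2=[]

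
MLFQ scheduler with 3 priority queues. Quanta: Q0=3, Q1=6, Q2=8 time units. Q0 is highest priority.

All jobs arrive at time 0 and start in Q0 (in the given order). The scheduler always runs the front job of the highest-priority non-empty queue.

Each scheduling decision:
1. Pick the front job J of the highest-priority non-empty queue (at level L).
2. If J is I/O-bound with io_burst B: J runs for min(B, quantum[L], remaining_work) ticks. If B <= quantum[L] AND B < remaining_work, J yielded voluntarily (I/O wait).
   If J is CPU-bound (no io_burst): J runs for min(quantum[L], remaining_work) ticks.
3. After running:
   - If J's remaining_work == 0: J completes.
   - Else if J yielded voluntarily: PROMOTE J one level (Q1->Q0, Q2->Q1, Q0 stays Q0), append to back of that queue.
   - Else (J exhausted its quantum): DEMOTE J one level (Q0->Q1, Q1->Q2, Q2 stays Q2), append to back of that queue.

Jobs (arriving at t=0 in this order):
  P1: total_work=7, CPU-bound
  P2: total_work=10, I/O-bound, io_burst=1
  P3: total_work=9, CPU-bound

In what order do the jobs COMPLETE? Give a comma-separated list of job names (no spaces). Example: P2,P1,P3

t=0-3: P1@Q0 runs 3, rem=4, quantum used, demote→Q1. Q0=[P2,P3] Q1=[P1] Q2=[]
t=3-4: P2@Q0 runs 1, rem=9, I/O yield, promote→Q0. Q0=[P3,P2] Q1=[P1] Q2=[]
t=4-7: P3@Q0 runs 3, rem=6, quantum used, demote→Q1. Q0=[P2] Q1=[P1,P3] Q2=[]
t=7-8: P2@Q0 runs 1, rem=8, I/O yield, promote→Q0. Q0=[P2] Q1=[P1,P3] Q2=[]
t=8-9: P2@Q0 runs 1, rem=7, I/O yield, promote→Q0. Q0=[P2] Q1=[P1,P3] Q2=[]
t=9-10: P2@Q0 runs 1, rem=6, I/O yield, promote→Q0. Q0=[P2] Q1=[P1,P3] Q2=[]
t=10-11: P2@Q0 runs 1, rem=5, I/O yield, promote→Q0. Q0=[P2] Q1=[P1,P3] Q2=[]
t=11-12: P2@Q0 runs 1, rem=4, I/O yield, promote→Q0. Q0=[P2] Q1=[P1,P3] Q2=[]
t=12-13: P2@Q0 runs 1, rem=3, I/O yield, promote→Q0. Q0=[P2] Q1=[P1,P3] Q2=[]
t=13-14: P2@Q0 runs 1, rem=2, I/O yield, promote→Q0. Q0=[P2] Q1=[P1,P3] Q2=[]
t=14-15: P2@Q0 runs 1, rem=1, I/O yield, promote→Q0. Q0=[P2] Q1=[P1,P3] Q2=[]
t=15-16: P2@Q0 runs 1, rem=0, completes. Q0=[] Q1=[P1,P3] Q2=[]
t=16-20: P1@Q1 runs 4, rem=0, completes. Q0=[] Q1=[P3] Q2=[]
t=20-26: P3@Q1 runs 6, rem=0, completes. Q0=[] Q1=[] Q2=[]

Answer: P2,P1,P3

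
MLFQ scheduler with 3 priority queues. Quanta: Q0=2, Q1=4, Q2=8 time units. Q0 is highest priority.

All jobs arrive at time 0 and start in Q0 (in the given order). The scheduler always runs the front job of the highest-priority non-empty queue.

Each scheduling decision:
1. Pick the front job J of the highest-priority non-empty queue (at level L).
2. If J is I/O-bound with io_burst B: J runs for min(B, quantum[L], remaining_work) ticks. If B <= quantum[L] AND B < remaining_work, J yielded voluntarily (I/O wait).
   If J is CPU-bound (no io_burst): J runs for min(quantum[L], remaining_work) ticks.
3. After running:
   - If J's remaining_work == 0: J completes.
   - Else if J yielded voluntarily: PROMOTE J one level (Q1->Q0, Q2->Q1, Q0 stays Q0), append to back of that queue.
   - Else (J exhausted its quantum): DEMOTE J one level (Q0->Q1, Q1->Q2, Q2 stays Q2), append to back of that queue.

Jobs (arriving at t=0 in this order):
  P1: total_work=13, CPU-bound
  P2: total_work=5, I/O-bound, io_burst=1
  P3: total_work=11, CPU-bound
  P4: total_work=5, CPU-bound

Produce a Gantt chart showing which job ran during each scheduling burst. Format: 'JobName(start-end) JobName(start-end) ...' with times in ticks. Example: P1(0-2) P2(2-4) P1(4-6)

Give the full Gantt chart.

Answer: P1(0-2) P2(2-3) P3(3-5) P4(5-7) P2(7-8) P2(8-9) P2(9-10) P2(10-11) P1(11-15) P3(15-19) P4(19-22) P1(22-29) P3(29-34)

Derivation:
t=0-2: P1@Q0 runs 2, rem=11, quantum used, demote→Q1. Q0=[P2,P3,P4] Q1=[P1] Q2=[]
t=2-3: P2@Q0 runs 1, rem=4, I/O yield, promote→Q0. Q0=[P3,P4,P2] Q1=[P1] Q2=[]
t=3-5: P3@Q0 runs 2, rem=9, quantum used, demote→Q1. Q0=[P4,P2] Q1=[P1,P3] Q2=[]
t=5-7: P4@Q0 runs 2, rem=3, quantum used, demote→Q1. Q0=[P2] Q1=[P1,P3,P4] Q2=[]
t=7-8: P2@Q0 runs 1, rem=3, I/O yield, promote→Q0. Q0=[P2] Q1=[P1,P3,P4] Q2=[]
t=8-9: P2@Q0 runs 1, rem=2, I/O yield, promote→Q0. Q0=[P2] Q1=[P1,P3,P4] Q2=[]
t=9-10: P2@Q0 runs 1, rem=1, I/O yield, promote→Q0. Q0=[P2] Q1=[P1,P3,P4] Q2=[]
t=10-11: P2@Q0 runs 1, rem=0, completes. Q0=[] Q1=[P1,P3,P4] Q2=[]
t=11-15: P1@Q1 runs 4, rem=7, quantum used, demote→Q2. Q0=[] Q1=[P3,P4] Q2=[P1]
t=15-19: P3@Q1 runs 4, rem=5, quantum used, demote→Q2. Q0=[] Q1=[P4] Q2=[P1,P3]
t=19-22: P4@Q1 runs 3, rem=0, completes. Q0=[] Q1=[] Q2=[P1,P3]
t=22-29: P1@Q2 runs 7, rem=0, completes. Q0=[] Q1=[] Q2=[P3]
t=29-34: P3@Q2 runs 5, rem=0, completes. Q0=[] Q1=[] Q2=[]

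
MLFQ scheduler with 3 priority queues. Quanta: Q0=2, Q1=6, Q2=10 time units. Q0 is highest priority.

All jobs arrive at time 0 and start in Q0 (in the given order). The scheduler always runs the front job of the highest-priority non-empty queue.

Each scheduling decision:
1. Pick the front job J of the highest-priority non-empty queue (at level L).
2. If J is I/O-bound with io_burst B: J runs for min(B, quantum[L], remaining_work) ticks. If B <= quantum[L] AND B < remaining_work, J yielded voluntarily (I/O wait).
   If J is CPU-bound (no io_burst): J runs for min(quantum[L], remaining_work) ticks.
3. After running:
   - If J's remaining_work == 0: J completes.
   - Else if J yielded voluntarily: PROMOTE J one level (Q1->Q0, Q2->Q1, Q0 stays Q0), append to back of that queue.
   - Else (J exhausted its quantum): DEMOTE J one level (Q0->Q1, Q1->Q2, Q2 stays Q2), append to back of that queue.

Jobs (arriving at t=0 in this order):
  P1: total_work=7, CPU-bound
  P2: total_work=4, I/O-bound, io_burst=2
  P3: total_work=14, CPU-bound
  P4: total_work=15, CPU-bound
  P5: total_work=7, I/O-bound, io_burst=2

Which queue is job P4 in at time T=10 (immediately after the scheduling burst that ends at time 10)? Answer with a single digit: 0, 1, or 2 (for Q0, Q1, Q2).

t=0-2: P1@Q0 runs 2, rem=5, quantum used, demote→Q1. Q0=[P2,P3,P4,P5] Q1=[P1] Q2=[]
t=2-4: P2@Q0 runs 2, rem=2, I/O yield, promote→Q0. Q0=[P3,P4,P5,P2] Q1=[P1] Q2=[]
t=4-6: P3@Q0 runs 2, rem=12, quantum used, demote→Q1. Q0=[P4,P5,P2] Q1=[P1,P3] Q2=[]
t=6-8: P4@Q0 runs 2, rem=13, quantum used, demote→Q1. Q0=[P5,P2] Q1=[P1,P3,P4] Q2=[]
t=8-10: P5@Q0 runs 2, rem=5, I/O yield, promote→Q0. Q0=[P2,P5] Q1=[P1,P3,P4] Q2=[]
t=10-12: P2@Q0 runs 2, rem=0, completes. Q0=[P5] Q1=[P1,P3,P4] Q2=[]
t=12-14: P5@Q0 runs 2, rem=3, I/O yield, promote→Q0. Q0=[P5] Q1=[P1,P3,P4] Q2=[]
t=14-16: P5@Q0 runs 2, rem=1, I/O yield, promote→Q0. Q0=[P5] Q1=[P1,P3,P4] Q2=[]
t=16-17: P5@Q0 runs 1, rem=0, completes. Q0=[] Q1=[P1,P3,P4] Q2=[]
t=17-22: P1@Q1 runs 5, rem=0, completes. Q0=[] Q1=[P3,P4] Q2=[]
t=22-28: P3@Q1 runs 6, rem=6, quantum used, demote→Q2. Q0=[] Q1=[P4] Q2=[P3]
t=28-34: P4@Q1 runs 6, rem=7, quantum used, demote→Q2. Q0=[] Q1=[] Q2=[P3,P4]
t=34-40: P3@Q2 runs 6, rem=0, completes. Q0=[] Q1=[] Q2=[P4]
t=40-47: P4@Q2 runs 7, rem=0, completes. Q0=[] Q1=[] Q2=[]

Answer: 1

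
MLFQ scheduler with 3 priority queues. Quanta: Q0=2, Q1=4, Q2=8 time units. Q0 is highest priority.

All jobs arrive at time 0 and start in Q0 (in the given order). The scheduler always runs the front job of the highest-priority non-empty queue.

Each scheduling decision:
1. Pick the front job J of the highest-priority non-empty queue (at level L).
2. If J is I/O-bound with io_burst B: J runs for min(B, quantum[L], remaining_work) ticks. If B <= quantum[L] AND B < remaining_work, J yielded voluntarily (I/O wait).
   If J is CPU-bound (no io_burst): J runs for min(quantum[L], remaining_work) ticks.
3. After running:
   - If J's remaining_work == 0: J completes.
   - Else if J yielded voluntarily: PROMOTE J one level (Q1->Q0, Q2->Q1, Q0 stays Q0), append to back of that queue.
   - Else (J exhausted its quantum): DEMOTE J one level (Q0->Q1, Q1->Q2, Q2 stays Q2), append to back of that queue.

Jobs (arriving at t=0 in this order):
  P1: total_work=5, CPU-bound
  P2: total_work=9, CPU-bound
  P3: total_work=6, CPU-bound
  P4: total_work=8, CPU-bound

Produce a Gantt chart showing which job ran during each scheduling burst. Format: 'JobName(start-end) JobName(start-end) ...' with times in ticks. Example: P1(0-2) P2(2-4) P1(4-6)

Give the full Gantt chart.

Answer: P1(0-2) P2(2-4) P3(4-6) P4(6-8) P1(8-11) P2(11-15) P3(15-19) P4(19-23) P2(23-26) P4(26-28)

Derivation:
t=0-2: P1@Q0 runs 2, rem=3, quantum used, demote→Q1. Q0=[P2,P3,P4] Q1=[P1] Q2=[]
t=2-4: P2@Q0 runs 2, rem=7, quantum used, demote→Q1. Q0=[P3,P4] Q1=[P1,P2] Q2=[]
t=4-6: P3@Q0 runs 2, rem=4, quantum used, demote→Q1. Q0=[P4] Q1=[P1,P2,P3] Q2=[]
t=6-8: P4@Q0 runs 2, rem=6, quantum used, demote→Q1. Q0=[] Q1=[P1,P2,P3,P4] Q2=[]
t=8-11: P1@Q1 runs 3, rem=0, completes. Q0=[] Q1=[P2,P3,P4] Q2=[]
t=11-15: P2@Q1 runs 4, rem=3, quantum used, demote→Q2. Q0=[] Q1=[P3,P4] Q2=[P2]
t=15-19: P3@Q1 runs 4, rem=0, completes. Q0=[] Q1=[P4] Q2=[P2]
t=19-23: P4@Q1 runs 4, rem=2, quantum used, demote→Q2. Q0=[] Q1=[] Q2=[P2,P4]
t=23-26: P2@Q2 runs 3, rem=0, completes. Q0=[] Q1=[] Q2=[P4]
t=26-28: P4@Q2 runs 2, rem=0, completes. Q0=[] Q1=[] Q2=[]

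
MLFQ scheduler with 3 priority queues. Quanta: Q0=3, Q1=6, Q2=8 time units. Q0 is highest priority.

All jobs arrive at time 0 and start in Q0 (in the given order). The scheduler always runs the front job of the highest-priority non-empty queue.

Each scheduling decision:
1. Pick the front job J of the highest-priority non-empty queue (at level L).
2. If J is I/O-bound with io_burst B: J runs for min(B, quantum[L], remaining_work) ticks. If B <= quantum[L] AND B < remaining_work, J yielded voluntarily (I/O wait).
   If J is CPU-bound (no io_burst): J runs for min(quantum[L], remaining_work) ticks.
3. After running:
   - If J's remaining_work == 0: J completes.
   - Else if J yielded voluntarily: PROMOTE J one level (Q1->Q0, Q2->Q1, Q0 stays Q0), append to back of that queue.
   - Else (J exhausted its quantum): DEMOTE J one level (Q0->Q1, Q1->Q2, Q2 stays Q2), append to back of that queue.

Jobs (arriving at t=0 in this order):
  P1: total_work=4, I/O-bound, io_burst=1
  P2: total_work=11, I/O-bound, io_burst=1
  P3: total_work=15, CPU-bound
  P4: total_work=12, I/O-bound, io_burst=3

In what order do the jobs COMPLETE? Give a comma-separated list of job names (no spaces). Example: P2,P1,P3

Answer: P1,P4,P2,P3

Derivation:
t=0-1: P1@Q0 runs 1, rem=3, I/O yield, promote→Q0. Q0=[P2,P3,P4,P1] Q1=[] Q2=[]
t=1-2: P2@Q0 runs 1, rem=10, I/O yield, promote→Q0. Q0=[P3,P4,P1,P2] Q1=[] Q2=[]
t=2-5: P3@Q0 runs 3, rem=12, quantum used, demote→Q1. Q0=[P4,P1,P2] Q1=[P3] Q2=[]
t=5-8: P4@Q0 runs 3, rem=9, I/O yield, promote→Q0. Q0=[P1,P2,P4] Q1=[P3] Q2=[]
t=8-9: P1@Q0 runs 1, rem=2, I/O yield, promote→Q0. Q0=[P2,P4,P1] Q1=[P3] Q2=[]
t=9-10: P2@Q0 runs 1, rem=9, I/O yield, promote→Q0. Q0=[P4,P1,P2] Q1=[P3] Q2=[]
t=10-13: P4@Q0 runs 3, rem=6, I/O yield, promote→Q0. Q0=[P1,P2,P4] Q1=[P3] Q2=[]
t=13-14: P1@Q0 runs 1, rem=1, I/O yield, promote→Q0. Q0=[P2,P4,P1] Q1=[P3] Q2=[]
t=14-15: P2@Q0 runs 1, rem=8, I/O yield, promote→Q0. Q0=[P4,P1,P2] Q1=[P3] Q2=[]
t=15-18: P4@Q0 runs 3, rem=3, I/O yield, promote→Q0. Q0=[P1,P2,P4] Q1=[P3] Q2=[]
t=18-19: P1@Q0 runs 1, rem=0, completes. Q0=[P2,P4] Q1=[P3] Q2=[]
t=19-20: P2@Q0 runs 1, rem=7, I/O yield, promote→Q0. Q0=[P4,P2] Q1=[P3] Q2=[]
t=20-23: P4@Q0 runs 3, rem=0, completes. Q0=[P2] Q1=[P3] Q2=[]
t=23-24: P2@Q0 runs 1, rem=6, I/O yield, promote→Q0. Q0=[P2] Q1=[P3] Q2=[]
t=24-25: P2@Q0 runs 1, rem=5, I/O yield, promote→Q0. Q0=[P2] Q1=[P3] Q2=[]
t=25-26: P2@Q0 runs 1, rem=4, I/O yield, promote→Q0. Q0=[P2] Q1=[P3] Q2=[]
t=26-27: P2@Q0 runs 1, rem=3, I/O yield, promote→Q0. Q0=[P2] Q1=[P3] Q2=[]
t=27-28: P2@Q0 runs 1, rem=2, I/O yield, promote→Q0. Q0=[P2] Q1=[P3] Q2=[]
t=28-29: P2@Q0 runs 1, rem=1, I/O yield, promote→Q0. Q0=[P2] Q1=[P3] Q2=[]
t=29-30: P2@Q0 runs 1, rem=0, completes. Q0=[] Q1=[P3] Q2=[]
t=30-36: P3@Q1 runs 6, rem=6, quantum used, demote→Q2. Q0=[] Q1=[] Q2=[P3]
t=36-42: P3@Q2 runs 6, rem=0, completes. Q0=[] Q1=[] Q2=[]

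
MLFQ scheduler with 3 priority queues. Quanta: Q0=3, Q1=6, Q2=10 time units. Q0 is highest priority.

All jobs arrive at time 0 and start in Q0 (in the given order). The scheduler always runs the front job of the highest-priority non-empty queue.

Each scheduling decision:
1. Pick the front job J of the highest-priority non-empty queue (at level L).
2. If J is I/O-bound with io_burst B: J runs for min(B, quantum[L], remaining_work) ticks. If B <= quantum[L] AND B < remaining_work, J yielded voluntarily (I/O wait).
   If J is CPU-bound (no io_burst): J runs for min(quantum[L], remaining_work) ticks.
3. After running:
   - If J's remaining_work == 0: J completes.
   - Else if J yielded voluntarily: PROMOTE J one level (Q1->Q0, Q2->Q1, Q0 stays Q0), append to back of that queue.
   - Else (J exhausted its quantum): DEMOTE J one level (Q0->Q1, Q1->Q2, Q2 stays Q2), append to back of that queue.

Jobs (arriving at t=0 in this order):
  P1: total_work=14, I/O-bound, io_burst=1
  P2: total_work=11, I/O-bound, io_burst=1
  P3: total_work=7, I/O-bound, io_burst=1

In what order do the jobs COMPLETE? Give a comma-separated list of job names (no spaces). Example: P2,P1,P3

t=0-1: P1@Q0 runs 1, rem=13, I/O yield, promote→Q0. Q0=[P2,P3,P1] Q1=[] Q2=[]
t=1-2: P2@Q0 runs 1, rem=10, I/O yield, promote→Q0. Q0=[P3,P1,P2] Q1=[] Q2=[]
t=2-3: P3@Q0 runs 1, rem=6, I/O yield, promote→Q0. Q0=[P1,P2,P3] Q1=[] Q2=[]
t=3-4: P1@Q0 runs 1, rem=12, I/O yield, promote→Q0. Q0=[P2,P3,P1] Q1=[] Q2=[]
t=4-5: P2@Q0 runs 1, rem=9, I/O yield, promote→Q0. Q0=[P3,P1,P2] Q1=[] Q2=[]
t=5-6: P3@Q0 runs 1, rem=5, I/O yield, promote→Q0. Q0=[P1,P2,P3] Q1=[] Q2=[]
t=6-7: P1@Q0 runs 1, rem=11, I/O yield, promote→Q0. Q0=[P2,P3,P1] Q1=[] Q2=[]
t=7-8: P2@Q0 runs 1, rem=8, I/O yield, promote→Q0. Q0=[P3,P1,P2] Q1=[] Q2=[]
t=8-9: P3@Q0 runs 1, rem=4, I/O yield, promote→Q0. Q0=[P1,P2,P3] Q1=[] Q2=[]
t=9-10: P1@Q0 runs 1, rem=10, I/O yield, promote→Q0. Q0=[P2,P3,P1] Q1=[] Q2=[]
t=10-11: P2@Q0 runs 1, rem=7, I/O yield, promote→Q0. Q0=[P3,P1,P2] Q1=[] Q2=[]
t=11-12: P3@Q0 runs 1, rem=3, I/O yield, promote→Q0. Q0=[P1,P2,P3] Q1=[] Q2=[]
t=12-13: P1@Q0 runs 1, rem=9, I/O yield, promote→Q0. Q0=[P2,P3,P1] Q1=[] Q2=[]
t=13-14: P2@Q0 runs 1, rem=6, I/O yield, promote→Q0. Q0=[P3,P1,P2] Q1=[] Q2=[]
t=14-15: P3@Q0 runs 1, rem=2, I/O yield, promote→Q0. Q0=[P1,P2,P3] Q1=[] Q2=[]
t=15-16: P1@Q0 runs 1, rem=8, I/O yield, promote→Q0. Q0=[P2,P3,P1] Q1=[] Q2=[]
t=16-17: P2@Q0 runs 1, rem=5, I/O yield, promote→Q0. Q0=[P3,P1,P2] Q1=[] Q2=[]
t=17-18: P3@Q0 runs 1, rem=1, I/O yield, promote→Q0. Q0=[P1,P2,P3] Q1=[] Q2=[]
t=18-19: P1@Q0 runs 1, rem=7, I/O yield, promote→Q0. Q0=[P2,P3,P1] Q1=[] Q2=[]
t=19-20: P2@Q0 runs 1, rem=4, I/O yield, promote→Q0. Q0=[P3,P1,P2] Q1=[] Q2=[]
t=20-21: P3@Q0 runs 1, rem=0, completes. Q0=[P1,P2] Q1=[] Q2=[]
t=21-22: P1@Q0 runs 1, rem=6, I/O yield, promote→Q0. Q0=[P2,P1] Q1=[] Q2=[]
t=22-23: P2@Q0 runs 1, rem=3, I/O yield, promote→Q0. Q0=[P1,P2] Q1=[] Q2=[]
t=23-24: P1@Q0 runs 1, rem=5, I/O yield, promote→Q0. Q0=[P2,P1] Q1=[] Q2=[]
t=24-25: P2@Q0 runs 1, rem=2, I/O yield, promote→Q0. Q0=[P1,P2] Q1=[] Q2=[]
t=25-26: P1@Q0 runs 1, rem=4, I/O yield, promote→Q0. Q0=[P2,P1] Q1=[] Q2=[]
t=26-27: P2@Q0 runs 1, rem=1, I/O yield, promote→Q0. Q0=[P1,P2] Q1=[] Q2=[]
t=27-28: P1@Q0 runs 1, rem=3, I/O yield, promote→Q0. Q0=[P2,P1] Q1=[] Q2=[]
t=28-29: P2@Q0 runs 1, rem=0, completes. Q0=[P1] Q1=[] Q2=[]
t=29-30: P1@Q0 runs 1, rem=2, I/O yield, promote→Q0. Q0=[P1] Q1=[] Q2=[]
t=30-31: P1@Q0 runs 1, rem=1, I/O yield, promote→Q0. Q0=[P1] Q1=[] Q2=[]
t=31-32: P1@Q0 runs 1, rem=0, completes. Q0=[] Q1=[] Q2=[]

Answer: P3,P2,P1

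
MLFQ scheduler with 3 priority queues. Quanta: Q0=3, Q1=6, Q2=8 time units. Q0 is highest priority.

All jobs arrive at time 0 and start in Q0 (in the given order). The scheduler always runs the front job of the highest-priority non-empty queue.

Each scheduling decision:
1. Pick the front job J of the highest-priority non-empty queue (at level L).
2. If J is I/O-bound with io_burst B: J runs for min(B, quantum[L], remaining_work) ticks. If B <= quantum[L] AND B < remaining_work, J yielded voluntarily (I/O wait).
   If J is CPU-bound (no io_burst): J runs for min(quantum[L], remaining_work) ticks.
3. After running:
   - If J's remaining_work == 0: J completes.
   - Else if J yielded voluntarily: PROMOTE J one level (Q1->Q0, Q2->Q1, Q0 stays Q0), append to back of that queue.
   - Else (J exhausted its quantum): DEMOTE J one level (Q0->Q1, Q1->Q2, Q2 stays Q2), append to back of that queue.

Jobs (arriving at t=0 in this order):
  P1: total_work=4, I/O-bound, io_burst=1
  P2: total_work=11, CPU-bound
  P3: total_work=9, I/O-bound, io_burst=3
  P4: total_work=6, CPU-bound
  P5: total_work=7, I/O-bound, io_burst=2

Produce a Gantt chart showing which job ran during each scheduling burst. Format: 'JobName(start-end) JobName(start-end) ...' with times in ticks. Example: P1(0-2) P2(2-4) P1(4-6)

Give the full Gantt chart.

Answer: P1(0-1) P2(1-4) P3(4-7) P4(7-10) P5(10-12) P1(12-13) P3(13-16) P5(16-18) P1(18-19) P3(19-22) P5(22-24) P1(24-25) P5(25-26) P2(26-32) P4(32-35) P2(35-37)

Derivation:
t=0-1: P1@Q0 runs 1, rem=3, I/O yield, promote→Q0. Q0=[P2,P3,P4,P5,P1] Q1=[] Q2=[]
t=1-4: P2@Q0 runs 3, rem=8, quantum used, demote→Q1. Q0=[P3,P4,P5,P1] Q1=[P2] Q2=[]
t=4-7: P3@Q0 runs 3, rem=6, I/O yield, promote→Q0. Q0=[P4,P5,P1,P3] Q1=[P2] Q2=[]
t=7-10: P4@Q0 runs 3, rem=3, quantum used, demote→Q1. Q0=[P5,P1,P3] Q1=[P2,P4] Q2=[]
t=10-12: P5@Q0 runs 2, rem=5, I/O yield, promote→Q0. Q0=[P1,P3,P5] Q1=[P2,P4] Q2=[]
t=12-13: P1@Q0 runs 1, rem=2, I/O yield, promote→Q0. Q0=[P3,P5,P1] Q1=[P2,P4] Q2=[]
t=13-16: P3@Q0 runs 3, rem=3, I/O yield, promote→Q0. Q0=[P5,P1,P3] Q1=[P2,P4] Q2=[]
t=16-18: P5@Q0 runs 2, rem=3, I/O yield, promote→Q0. Q0=[P1,P3,P5] Q1=[P2,P4] Q2=[]
t=18-19: P1@Q0 runs 1, rem=1, I/O yield, promote→Q0. Q0=[P3,P5,P1] Q1=[P2,P4] Q2=[]
t=19-22: P3@Q0 runs 3, rem=0, completes. Q0=[P5,P1] Q1=[P2,P4] Q2=[]
t=22-24: P5@Q0 runs 2, rem=1, I/O yield, promote→Q0. Q0=[P1,P5] Q1=[P2,P4] Q2=[]
t=24-25: P1@Q0 runs 1, rem=0, completes. Q0=[P5] Q1=[P2,P4] Q2=[]
t=25-26: P5@Q0 runs 1, rem=0, completes. Q0=[] Q1=[P2,P4] Q2=[]
t=26-32: P2@Q1 runs 6, rem=2, quantum used, demote→Q2. Q0=[] Q1=[P4] Q2=[P2]
t=32-35: P4@Q1 runs 3, rem=0, completes. Q0=[] Q1=[] Q2=[P2]
t=35-37: P2@Q2 runs 2, rem=0, completes. Q0=[] Q1=[] Q2=[]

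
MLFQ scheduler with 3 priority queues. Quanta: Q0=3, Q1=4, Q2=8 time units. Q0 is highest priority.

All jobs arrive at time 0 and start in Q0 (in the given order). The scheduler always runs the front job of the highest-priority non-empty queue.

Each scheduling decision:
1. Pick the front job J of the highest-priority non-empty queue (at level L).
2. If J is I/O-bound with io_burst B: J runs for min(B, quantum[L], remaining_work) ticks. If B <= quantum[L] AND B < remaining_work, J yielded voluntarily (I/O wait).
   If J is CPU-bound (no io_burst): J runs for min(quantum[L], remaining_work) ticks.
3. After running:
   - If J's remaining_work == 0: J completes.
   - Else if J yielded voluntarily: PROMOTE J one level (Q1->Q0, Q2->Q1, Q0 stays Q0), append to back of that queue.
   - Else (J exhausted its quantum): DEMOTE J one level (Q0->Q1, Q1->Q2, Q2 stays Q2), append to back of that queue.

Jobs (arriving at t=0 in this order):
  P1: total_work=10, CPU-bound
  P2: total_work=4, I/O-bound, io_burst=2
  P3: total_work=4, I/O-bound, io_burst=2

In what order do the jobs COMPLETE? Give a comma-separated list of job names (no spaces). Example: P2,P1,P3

Answer: P2,P3,P1

Derivation:
t=0-3: P1@Q0 runs 3, rem=7, quantum used, demote→Q1. Q0=[P2,P3] Q1=[P1] Q2=[]
t=3-5: P2@Q0 runs 2, rem=2, I/O yield, promote→Q0. Q0=[P3,P2] Q1=[P1] Q2=[]
t=5-7: P3@Q0 runs 2, rem=2, I/O yield, promote→Q0. Q0=[P2,P3] Q1=[P1] Q2=[]
t=7-9: P2@Q0 runs 2, rem=0, completes. Q0=[P3] Q1=[P1] Q2=[]
t=9-11: P3@Q0 runs 2, rem=0, completes. Q0=[] Q1=[P1] Q2=[]
t=11-15: P1@Q1 runs 4, rem=3, quantum used, demote→Q2. Q0=[] Q1=[] Q2=[P1]
t=15-18: P1@Q2 runs 3, rem=0, completes. Q0=[] Q1=[] Q2=[]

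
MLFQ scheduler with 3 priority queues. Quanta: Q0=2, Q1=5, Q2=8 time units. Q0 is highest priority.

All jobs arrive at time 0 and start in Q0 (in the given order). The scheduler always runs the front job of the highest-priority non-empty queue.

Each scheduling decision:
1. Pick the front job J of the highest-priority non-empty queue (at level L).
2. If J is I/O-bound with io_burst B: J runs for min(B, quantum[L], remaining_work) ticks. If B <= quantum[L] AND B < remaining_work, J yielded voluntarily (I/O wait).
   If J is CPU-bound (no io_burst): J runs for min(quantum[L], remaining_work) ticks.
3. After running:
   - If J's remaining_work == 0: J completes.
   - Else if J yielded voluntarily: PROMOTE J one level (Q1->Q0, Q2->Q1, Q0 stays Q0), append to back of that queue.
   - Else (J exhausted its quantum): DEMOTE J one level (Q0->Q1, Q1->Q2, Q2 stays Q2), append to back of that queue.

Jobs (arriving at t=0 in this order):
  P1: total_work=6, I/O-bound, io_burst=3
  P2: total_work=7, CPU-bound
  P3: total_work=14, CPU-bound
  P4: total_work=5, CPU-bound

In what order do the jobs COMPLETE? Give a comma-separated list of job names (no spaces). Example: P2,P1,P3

Answer: P1,P2,P4,P3

Derivation:
t=0-2: P1@Q0 runs 2, rem=4, quantum used, demote→Q1. Q0=[P2,P3,P4] Q1=[P1] Q2=[]
t=2-4: P2@Q0 runs 2, rem=5, quantum used, demote→Q1. Q0=[P3,P4] Q1=[P1,P2] Q2=[]
t=4-6: P3@Q0 runs 2, rem=12, quantum used, demote→Q1. Q0=[P4] Q1=[P1,P2,P3] Q2=[]
t=6-8: P4@Q0 runs 2, rem=3, quantum used, demote→Q1. Q0=[] Q1=[P1,P2,P3,P4] Q2=[]
t=8-11: P1@Q1 runs 3, rem=1, I/O yield, promote→Q0. Q0=[P1] Q1=[P2,P3,P4] Q2=[]
t=11-12: P1@Q0 runs 1, rem=0, completes. Q0=[] Q1=[P2,P3,P4] Q2=[]
t=12-17: P2@Q1 runs 5, rem=0, completes. Q0=[] Q1=[P3,P4] Q2=[]
t=17-22: P3@Q1 runs 5, rem=7, quantum used, demote→Q2. Q0=[] Q1=[P4] Q2=[P3]
t=22-25: P4@Q1 runs 3, rem=0, completes. Q0=[] Q1=[] Q2=[P3]
t=25-32: P3@Q2 runs 7, rem=0, completes. Q0=[] Q1=[] Q2=[]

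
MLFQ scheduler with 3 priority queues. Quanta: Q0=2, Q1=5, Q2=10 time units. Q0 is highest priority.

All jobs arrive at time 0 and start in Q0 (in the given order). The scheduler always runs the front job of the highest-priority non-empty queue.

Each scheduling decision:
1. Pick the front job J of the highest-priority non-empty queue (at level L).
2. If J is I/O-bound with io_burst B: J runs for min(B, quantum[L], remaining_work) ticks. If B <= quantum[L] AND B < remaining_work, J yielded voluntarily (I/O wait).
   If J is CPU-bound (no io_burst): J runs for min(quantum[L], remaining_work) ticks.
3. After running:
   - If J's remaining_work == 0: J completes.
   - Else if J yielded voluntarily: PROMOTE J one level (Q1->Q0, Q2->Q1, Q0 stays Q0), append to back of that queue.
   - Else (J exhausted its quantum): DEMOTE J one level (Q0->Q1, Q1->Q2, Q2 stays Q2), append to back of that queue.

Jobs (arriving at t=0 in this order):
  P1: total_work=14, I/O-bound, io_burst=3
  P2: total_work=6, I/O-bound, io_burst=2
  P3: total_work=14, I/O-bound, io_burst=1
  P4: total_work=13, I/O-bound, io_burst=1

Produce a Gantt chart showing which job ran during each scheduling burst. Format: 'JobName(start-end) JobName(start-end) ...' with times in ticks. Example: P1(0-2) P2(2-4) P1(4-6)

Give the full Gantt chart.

t=0-2: P1@Q0 runs 2, rem=12, quantum used, demote→Q1. Q0=[P2,P3,P4] Q1=[P1] Q2=[]
t=2-4: P2@Q0 runs 2, rem=4, I/O yield, promote→Q0. Q0=[P3,P4,P2] Q1=[P1] Q2=[]
t=4-5: P3@Q0 runs 1, rem=13, I/O yield, promote→Q0. Q0=[P4,P2,P3] Q1=[P1] Q2=[]
t=5-6: P4@Q0 runs 1, rem=12, I/O yield, promote→Q0. Q0=[P2,P3,P4] Q1=[P1] Q2=[]
t=6-8: P2@Q0 runs 2, rem=2, I/O yield, promote→Q0. Q0=[P3,P4,P2] Q1=[P1] Q2=[]
t=8-9: P3@Q0 runs 1, rem=12, I/O yield, promote→Q0. Q0=[P4,P2,P3] Q1=[P1] Q2=[]
t=9-10: P4@Q0 runs 1, rem=11, I/O yield, promote→Q0. Q0=[P2,P3,P4] Q1=[P1] Q2=[]
t=10-12: P2@Q0 runs 2, rem=0, completes. Q0=[P3,P4] Q1=[P1] Q2=[]
t=12-13: P3@Q0 runs 1, rem=11, I/O yield, promote→Q0. Q0=[P4,P3] Q1=[P1] Q2=[]
t=13-14: P4@Q0 runs 1, rem=10, I/O yield, promote→Q0. Q0=[P3,P4] Q1=[P1] Q2=[]
t=14-15: P3@Q0 runs 1, rem=10, I/O yield, promote→Q0. Q0=[P4,P3] Q1=[P1] Q2=[]
t=15-16: P4@Q0 runs 1, rem=9, I/O yield, promote→Q0. Q0=[P3,P4] Q1=[P1] Q2=[]
t=16-17: P3@Q0 runs 1, rem=9, I/O yield, promote→Q0. Q0=[P4,P3] Q1=[P1] Q2=[]
t=17-18: P4@Q0 runs 1, rem=8, I/O yield, promote→Q0. Q0=[P3,P4] Q1=[P1] Q2=[]
t=18-19: P3@Q0 runs 1, rem=8, I/O yield, promote→Q0. Q0=[P4,P3] Q1=[P1] Q2=[]
t=19-20: P4@Q0 runs 1, rem=7, I/O yield, promote→Q0. Q0=[P3,P4] Q1=[P1] Q2=[]
t=20-21: P3@Q0 runs 1, rem=7, I/O yield, promote→Q0. Q0=[P4,P3] Q1=[P1] Q2=[]
t=21-22: P4@Q0 runs 1, rem=6, I/O yield, promote→Q0. Q0=[P3,P4] Q1=[P1] Q2=[]
t=22-23: P3@Q0 runs 1, rem=6, I/O yield, promote→Q0. Q0=[P4,P3] Q1=[P1] Q2=[]
t=23-24: P4@Q0 runs 1, rem=5, I/O yield, promote→Q0. Q0=[P3,P4] Q1=[P1] Q2=[]
t=24-25: P3@Q0 runs 1, rem=5, I/O yield, promote→Q0. Q0=[P4,P3] Q1=[P1] Q2=[]
t=25-26: P4@Q0 runs 1, rem=4, I/O yield, promote→Q0. Q0=[P3,P4] Q1=[P1] Q2=[]
t=26-27: P3@Q0 runs 1, rem=4, I/O yield, promote→Q0. Q0=[P4,P3] Q1=[P1] Q2=[]
t=27-28: P4@Q0 runs 1, rem=3, I/O yield, promote→Q0. Q0=[P3,P4] Q1=[P1] Q2=[]
t=28-29: P3@Q0 runs 1, rem=3, I/O yield, promote→Q0. Q0=[P4,P3] Q1=[P1] Q2=[]
t=29-30: P4@Q0 runs 1, rem=2, I/O yield, promote→Q0. Q0=[P3,P4] Q1=[P1] Q2=[]
t=30-31: P3@Q0 runs 1, rem=2, I/O yield, promote→Q0. Q0=[P4,P3] Q1=[P1] Q2=[]
t=31-32: P4@Q0 runs 1, rem=1, I/O yield, promote→Q0. Q0=[P3,P4] Q1=[P1] Q2=[]
t=32-33: P3@Q0 runs 1, rem=1, I/O yield, promote→Q0. Q0=[P4,P3] Q1=[P1] Q2=[]
t=33-34: P4@Q0 runs 1, rem=0, completes. Q0=[P3] Q1=[P1] Q2=[]
t=34-35: P3@Q0 runs 1, rem=0, completes. Q0=[] Q1=[P1] Q2=[]
t=35-38: P1@Q1 runs 3, rem=9, I/O yield, promote→Q0. Q0=[P1] Q1=[] Q2=[]
t=38-40: P1@Q0 runs 2, rem=7, quantum used, demote→Q1. Q0=[] Q1=[P1] Q2=[]
t=40-43: P1@Q1 runs 3, rem=4, I/O yield, promote→Q0. Q0=[P1] Q1=[] Q2=[]
t=43-45: P1@Q0 runs 2, rem=2, quantum used, demote→Q1. Q0=[] Q1=[P1] Q2=[]
t=45-47: P1@Q1 runs 2, rem=0, completes. Q0=[] Q1=[] Q2=[]

Answer: P1(0-2) P2(2-4) P3(4-5) P4(5-6) P2(6-8) P3(8-9) P4(9-10) P2(10-12) P3(12-13) P4(13-14) P3(14-15) P4(15-16) P3(16-17) P4(17-18) P3(18-19) P4(19-20) P3(20-21) P4(21-22) P3(22-23) P4(23-24) P3(24-25) P4(25-26) P3(26-27) P4(27-28) P3(28-29) P4(29-30) P3(30-31) P4(31-32) P3(32-33) P4(33-34) P3(34-35) P1(35-38) P1(38-40) P1(40-43) P1(43-45) P1(45-47)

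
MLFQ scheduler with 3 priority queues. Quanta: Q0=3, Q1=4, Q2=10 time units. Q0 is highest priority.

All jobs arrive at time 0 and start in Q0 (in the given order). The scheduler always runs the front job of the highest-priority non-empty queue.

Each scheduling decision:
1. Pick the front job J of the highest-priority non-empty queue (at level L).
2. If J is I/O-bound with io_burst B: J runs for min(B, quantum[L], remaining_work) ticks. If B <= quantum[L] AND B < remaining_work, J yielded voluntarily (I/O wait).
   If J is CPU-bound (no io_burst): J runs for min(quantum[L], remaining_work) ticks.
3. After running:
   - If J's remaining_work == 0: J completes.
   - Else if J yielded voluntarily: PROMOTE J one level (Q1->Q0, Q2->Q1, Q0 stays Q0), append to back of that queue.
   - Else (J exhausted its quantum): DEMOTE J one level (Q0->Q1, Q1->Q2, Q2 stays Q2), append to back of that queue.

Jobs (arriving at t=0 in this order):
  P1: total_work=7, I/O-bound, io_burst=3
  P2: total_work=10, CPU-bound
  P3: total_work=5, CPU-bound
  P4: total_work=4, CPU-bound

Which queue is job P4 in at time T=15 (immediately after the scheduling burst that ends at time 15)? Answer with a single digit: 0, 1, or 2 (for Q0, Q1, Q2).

Answer: 1

Derivation:
t=0-3: P1@Q0 runs 3, rem=4, I/O yield, promote→Q0. Q0=[P2,P3,P4,P1] Q1=[] Q2=[]
t=3-6: P2@Q0 runs 3, rem=7, quantum used, demote→Q1. Q0=[P3,P4,P1] Q1=[P2] Q2=[]
t=6-9: P3@Q0 runs 3, rem=2, quantum used, demote→Q1. Q0=[P4,P1] Q1=[P2,P3] Q2=[]
t=9-12: P4@Q0 runs 3, rem=1, quantum used, demote→Q1. Q0=[P1] Q1=[P2,P3,P4] Q2=[]
t=12-15: P1@Q0 runs 3, rem=1, I/O yield, promote→Q0. Q0=[P1] Q1=[P2,P3,P4] Q2=[]
t=15-16: P1@Q0 runs 1, rem=0, completes. Q0=[] Q1=[P2,P3,P4] Q2=[]
t=16-20: P2@Q1 runs 4, rem=3, quantum used, demote→Q2. Q0=[] Q1=[P3,P4] Q2=[P2]
t=20-22: P3@Q1 runs 2, rem=0, completes. Q0=[] Q1=[P4] Q2=[P2]
t=22-23: P4@Q1 runs 1, rem=0, completes. Q0=[] Q1=[] Q2=[P2]
t=23-26: P2@Q2 runs 3, rem=0, completes. Q0=[] Q1=[] Q2=[]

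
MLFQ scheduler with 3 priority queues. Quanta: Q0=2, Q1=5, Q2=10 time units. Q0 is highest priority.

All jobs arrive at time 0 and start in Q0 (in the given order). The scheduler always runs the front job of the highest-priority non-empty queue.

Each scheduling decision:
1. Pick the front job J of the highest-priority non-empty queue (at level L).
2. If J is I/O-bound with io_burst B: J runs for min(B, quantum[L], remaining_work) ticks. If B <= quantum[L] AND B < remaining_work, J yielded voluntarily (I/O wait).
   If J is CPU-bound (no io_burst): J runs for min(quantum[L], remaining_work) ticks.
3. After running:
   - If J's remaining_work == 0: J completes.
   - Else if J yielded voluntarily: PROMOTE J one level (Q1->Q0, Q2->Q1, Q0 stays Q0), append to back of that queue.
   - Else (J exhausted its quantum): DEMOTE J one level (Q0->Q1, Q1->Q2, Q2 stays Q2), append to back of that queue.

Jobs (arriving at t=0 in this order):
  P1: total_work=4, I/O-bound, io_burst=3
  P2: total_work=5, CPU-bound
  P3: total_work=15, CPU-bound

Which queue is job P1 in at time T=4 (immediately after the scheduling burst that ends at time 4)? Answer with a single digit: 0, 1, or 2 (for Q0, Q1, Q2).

Answer: 1

Derivation:
t=0-2: P1@Q0 runs 2, rem=2, quantum used, demote→Q1. Q0=[P2,P3] Q1=[P1] Q2=[]
t=2-4: P2@Q0 runs 2, rem=3, quantum used, demote→Q1. Q0=[P3] Q1=[P1,P2] Q2=[]
t=4-6: P3@Q0 runs 2, rem=13, quantum used, demote→Q1. Q0=[] Q1=[P1,P2,P3] Q2=[]
t=6-8: P1@Q1 runs 2, rem=0, completes. Q0=[] Q1=[P2,P3] Q2=[]
t=8-11: P2@Q1 runs 3, rem=0, completes. Q0=[] Q1=[P3] Q2=[]
t=11-16: P3@Q1 runs 5, rem=8, quantum used, demote→Q2. Q0=[] Q1=[] Q2=[P3]
t=16-24: P3@Q2 runs 8, rem=0, completes. Q0=[] Q1=[] Q2=[]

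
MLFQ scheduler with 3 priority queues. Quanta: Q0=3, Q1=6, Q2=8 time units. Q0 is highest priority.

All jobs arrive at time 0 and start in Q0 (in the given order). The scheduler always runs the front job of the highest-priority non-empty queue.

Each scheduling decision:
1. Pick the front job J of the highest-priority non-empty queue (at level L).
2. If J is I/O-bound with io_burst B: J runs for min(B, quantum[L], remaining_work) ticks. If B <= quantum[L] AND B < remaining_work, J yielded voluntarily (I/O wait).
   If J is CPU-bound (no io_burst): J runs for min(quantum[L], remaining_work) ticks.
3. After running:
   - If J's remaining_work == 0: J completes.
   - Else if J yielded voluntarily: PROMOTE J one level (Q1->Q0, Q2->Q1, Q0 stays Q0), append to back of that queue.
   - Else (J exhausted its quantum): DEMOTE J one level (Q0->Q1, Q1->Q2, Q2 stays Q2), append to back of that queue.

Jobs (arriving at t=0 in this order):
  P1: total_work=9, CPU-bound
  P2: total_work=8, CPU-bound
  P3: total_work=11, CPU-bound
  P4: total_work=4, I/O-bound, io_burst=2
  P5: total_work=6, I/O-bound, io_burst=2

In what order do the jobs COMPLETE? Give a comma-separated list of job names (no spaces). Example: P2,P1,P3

Answer: P4,P5,P1,P2,P3

Derivation:
t=0-3: P1@Q0 runs 3, rem=6, quantum used, demote→Q1. Q0=[P2,P3,P4,P5] Q1=[P1] Q2=[]
t=3-6: P2@Q0 runs 3, rem=5, quantum used, demote→Q1. Q0=[P3,P4,P5] Q1=[P1,P2] Q2=[]
t=6-9: P3@Q0 runs 3, rem=8, quantum used, demote→Q1. Q0=[P4,P5] Q1=[P1,P2,P3] Q2=[]
t=9-11: P4@Q0 runs 2, rem=2, I/O yield, promote→Q0. Q0=[P5,P4] Q1=[P1,P2,P3] Q2=[]
t=11-13: P5@Q0 runs 2, rem=4, I/O yield, promote→Q0. Q0=[P4,P5] Q1=[P1,P2,P3] Q2=[]
t=13-15: P4@Q0 runs 2, rem=0, completes. Q0=[P5] Q1=[P1,P2,P3] Q2=[]
t=15-17: P5@Q0 runs 2, rem=2, I/O yield, promote→Q0. Q0=[P5] Q1=[P1,P2,P3] Q2=[]
t=17-19: P5@Q0 runs 2, rem=0, completes. Q0=[] Q1=[P1,P2,P3] Q2=[]
t=19-25: P1@Q1 runs 6, rem=0, completes. Q0=[] Q1=[P2,P3] Q2=[]
t=25-30: P2@Q1 runs 5, rem=0, completes. Q0=[] Q1=[P3] Q2=[]
t=30-36: P3@Q1 runs 6, rem=2, quantum used, demote→Q2. Q0=[] Q1=[] Q2=[P3]
t=36-38: P3@Q2 runs 2, rem=0, completes. Q0=[] Q1=[] Q2=[]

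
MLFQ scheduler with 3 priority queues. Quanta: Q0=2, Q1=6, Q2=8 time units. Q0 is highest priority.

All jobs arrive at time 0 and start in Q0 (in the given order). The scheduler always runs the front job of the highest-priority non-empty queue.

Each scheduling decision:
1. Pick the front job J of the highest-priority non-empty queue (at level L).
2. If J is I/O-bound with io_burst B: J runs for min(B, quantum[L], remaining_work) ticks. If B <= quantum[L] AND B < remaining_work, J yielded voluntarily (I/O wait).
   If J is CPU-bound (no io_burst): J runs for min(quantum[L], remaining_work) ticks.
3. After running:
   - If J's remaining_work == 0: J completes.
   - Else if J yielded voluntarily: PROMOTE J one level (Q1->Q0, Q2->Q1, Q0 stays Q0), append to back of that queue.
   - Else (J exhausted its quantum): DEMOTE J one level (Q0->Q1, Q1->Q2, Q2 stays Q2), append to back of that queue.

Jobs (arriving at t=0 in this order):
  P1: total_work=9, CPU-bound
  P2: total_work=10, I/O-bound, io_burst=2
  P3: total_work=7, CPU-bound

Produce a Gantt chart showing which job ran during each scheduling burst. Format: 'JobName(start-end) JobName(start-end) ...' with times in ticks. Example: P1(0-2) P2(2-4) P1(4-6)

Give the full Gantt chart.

t=0-2: P1@Q0 runs 2, rem=7, quantum used, demote→Q1. Q0=[P2,P3] Q1=[P1] Q2=[]
t=2-4: P2@Q0 runs 2, rem=8, I/O yield, promote→Q0. Q0=[P3,P2] Q1=[P1] Q2=[]
t=4-6: P3@Q0 runs 2, rem=5, quantum used, demote→Q1. Q0=[P2] Q1=[P1,P3] Q2=[]
t=6-8: P2@Q0 runs 2, rem=6, I/O yield, promote→Q0. Q0=[P2] Q1=[P1,P3] Q2=[]
t=8-10: P2@Q0 runs 2, rem=4, I/O yield, promote→Q0. Q0=[P2] Q1=[P1,P3] Q2=[]
t=10-12: P2@Q0 runs 2, rem=2, I/O yield, promote→Q0. Q0=[P2] Q1=[P1,P3] Q2=[]
t=12-14: P2@Q0 runs 2, rem=0, completes. Q0=[] Q1=[P1,P3] Q2=[]
t=14-20: P1@Q1 runs 6, rem=1, quantum used, demote→Q2. Q0=[] Q1=[P3] Q2=[P1]
t=20-25: P3@Q1 runs 5, rem=0, completes. Q0=[] Q1=[] Q2=[P1]
t=25-26: P1@Q2 runs 1, rem=0, completes. Q0=[] Q1=[] Q2=[]

Answer: P1(0-2) P2(2-4) P3(4-6) P2(6-8) P2(8-10) P2(10-12) P2(12-14) P1(14-20) P3(20-25) P1(25-26)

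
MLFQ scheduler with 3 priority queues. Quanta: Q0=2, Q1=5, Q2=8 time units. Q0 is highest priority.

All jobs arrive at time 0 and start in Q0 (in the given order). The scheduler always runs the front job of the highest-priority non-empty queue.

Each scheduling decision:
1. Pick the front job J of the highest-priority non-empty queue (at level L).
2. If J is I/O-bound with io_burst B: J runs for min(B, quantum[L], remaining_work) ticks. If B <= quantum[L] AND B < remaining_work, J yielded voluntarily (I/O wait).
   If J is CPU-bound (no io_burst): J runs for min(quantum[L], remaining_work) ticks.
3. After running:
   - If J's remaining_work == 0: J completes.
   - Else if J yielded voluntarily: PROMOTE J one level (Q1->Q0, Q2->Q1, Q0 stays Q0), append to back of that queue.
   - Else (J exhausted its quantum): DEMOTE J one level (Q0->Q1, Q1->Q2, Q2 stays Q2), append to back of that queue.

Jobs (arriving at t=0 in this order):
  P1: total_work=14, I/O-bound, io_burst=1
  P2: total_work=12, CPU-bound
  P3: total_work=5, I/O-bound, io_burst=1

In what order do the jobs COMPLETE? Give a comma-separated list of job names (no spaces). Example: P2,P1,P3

Answer: P3,P1,P2

Derivation:
t=0-1: P1@Q0 runs 1, rem=13, I/O yield, promote→Q0. Q0=[P2,P3,P1] Q1=[] Q2=[]
t=1-3: P2@Q0 runs 2, rem=10, quantum used, demote→Q1. Q0=[P3,P1] Q1=[P2] Q2=[]
t=3-4: P3@Q0 runs 1, rem=4, I/O yield, promote→Q0. Q0=[P1,P3] Q1=[P2] Q2=[]
t=4-5: P1@Q0 runs 1, rem=12, I/O yield, promote→Q0. Q0=[P3,P1] Q1=[P2] Q2=[]
t=5-6: P3@Q0 runs 1, rem=3, I/O yield, promote→Q0. Q0=[P1,P3] Q1=[P2] Q2=[]
t=6-7: P1@Q0 runs 1, rem=11, I/O yield, promote→Q0. Q0=[P3,P1] Q1=[P2] Q2=[]
t=7-8: P3@Q0 runs 1, rem=2, I/O yield, promote→Q0. Q0=[P1,P3] Q1=[P2] Q2=[]
t=8-9: P1@Q0 runs 1, rem=10, I/O yield, promote→Q0. Q0=[P3,P1] Q1=[P2] Q2=[]
t=9-10: P3@Q0 runs 1, rem=1, I/O yield, promote→Q0. Q0=[P1,P3] Q1=[P2] Q2=[]
t=10-11: P1@Q0 runs 1, rem=9, I/O yield, promote→Q0. Q0=[P3,P1] Q1=[P2] Q2=[]
t=11-12: P3@Q0 runs 1, rem=0, completes. Q0=[P1] Q1=[P2] Q2=[]
t=12-13: P1@Q0 runs 1, rem=8, I/O yield, promote→Q0. Q0=[P1] Q1=[P2] Q2=[]
t=13-14: P1@Q0 runs 1, rem=7, I/O yield, promote→Q0. Q0=[P1] Q1=[P2] Q2=[]
t=14-15: P1@Q0 runs 1, rem=6, I/O yield, promote→Q0. Q0=[P1] Q1=[P2] Q2=[]
t=15-16: P1@Q0 runs 1, rem=5, I/O yield, promote→Q0. Q0=[P1] Q1=[P2] Q2=[]
t=16-17: P1@Q0 runs 1, rem=4, I/O yield, promote→Q0. Q0=[P1] Q1=[P2] Q2=[]
t=17-18: P1@Q0 runs 1, rem=3, I/O yield, promote→Q0. Q0=[P1] Q1=[P2] Q2=[]
t=18-19: P1@Q0 runs 1, rem=2, I/O yield, promote→Q0. Q0=[P1] Q1=[P2] Q2=[]
t=19-20: P1@Q0 runs 1, rem=1, I/O yield, promote→Q0. Q0=[P1] Q1=[P2] Q2=[]
t=20-21: P1@Q0 runs 1, rem=0, completes. Q0=[] Q1=[P2] Q2=[]
t=21-26: P2@Q1 runs 5, rem=5, quantum used, demote→Q2. Q0=[] Q1=[] Q2=[P2]
t=26-31: P2@Q2 runs 5, rem=0, completes. Q0=[] Q1=[] Q2=[]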